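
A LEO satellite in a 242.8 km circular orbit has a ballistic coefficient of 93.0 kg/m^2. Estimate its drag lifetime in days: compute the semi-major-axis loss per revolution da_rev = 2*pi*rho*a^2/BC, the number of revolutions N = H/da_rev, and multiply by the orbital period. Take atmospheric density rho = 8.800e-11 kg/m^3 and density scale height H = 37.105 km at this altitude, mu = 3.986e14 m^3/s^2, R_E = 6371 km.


a = R_E + alt = 6613.8000 km = 6.6138e+06 m
da_rev = 2*pi*rho*a^2/BC = 2*pi*8.800e-11*(6.6138e+06)^2/93.0 = 260.064880 m per revolution
N = H/da_rev = 37105.0000 m / 260.064880 m = 142.6759 revolutions
P = 2*pi*sqrt(a^3/mu) = 5352.8837 s
lifetime = N*P = 142.6759 * 5352.8837 = 763727.6890 s = 8.8394 days

8.8394 days


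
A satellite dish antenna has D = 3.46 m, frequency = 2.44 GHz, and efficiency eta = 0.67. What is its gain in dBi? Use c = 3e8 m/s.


lambda = c/f = 3e8 / 2.44e+09 = 0.1229508 m
G = eta*(pi*D/lambda)^2 = 0.67*(pi*3.46/0.1229508)^2
G = 5236.7747 (linear)
G = 10*log10(5236.7747) = 37.1906 dBi

37.1906 dBi


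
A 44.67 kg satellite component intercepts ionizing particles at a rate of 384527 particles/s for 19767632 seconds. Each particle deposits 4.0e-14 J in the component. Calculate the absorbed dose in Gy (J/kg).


Total energy deposited = rate * time * E_per
  = 384527 * 19767632 * 4.0e-14 = 0.3040475 J
Dose = E_total / mass = 0.3040475 / 44.67
Dose = 0.006806526 Gy

0.0068 Gy


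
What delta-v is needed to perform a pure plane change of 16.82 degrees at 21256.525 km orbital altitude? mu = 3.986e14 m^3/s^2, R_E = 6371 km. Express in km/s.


r = 27627.5250 km = 2.7627525e+07 m
V = sqrt(mu/r) = 3798.3734 m/s
di = 16.82 deg = 0.2935644 rad
dV = 2*V*sin(di/2) = 2*3798.3734*sin(0.1467822)
dV = 1111.0674 m/s = 1.1111 km/s

1.1111 km/s


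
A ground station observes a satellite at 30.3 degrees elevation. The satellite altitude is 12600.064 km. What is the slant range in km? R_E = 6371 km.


h = 12600.064 km, el = 30.3 deg
d = -R_E*sin(el) + sqrt((R_E*sin(el))^2 + 2*R_E*h + h^2)
d = -6371.0000*sin(0.5288348) + sqrt((6371.0000*0.5045276)^2 + 2*6371.0000*12600.064 + 12600.064^2)
d = 14941.7456 km

14941.7456 km


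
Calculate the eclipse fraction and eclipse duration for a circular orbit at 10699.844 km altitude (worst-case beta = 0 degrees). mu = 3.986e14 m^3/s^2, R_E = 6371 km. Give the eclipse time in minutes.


r = 17070.8440 km
T = 369.9495 min
Eclipse fraction = arcsin(R_E/r)/pi = arcsin(6371.0000/17070.8440)/pi
= arcsin(0.3732094)/pi = 0.1217427
Eclipse duration = 0.1217427 * 369.9495 = 45.0387 min

45.0387 minutes


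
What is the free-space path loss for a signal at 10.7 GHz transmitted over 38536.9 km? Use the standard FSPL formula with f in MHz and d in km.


f = 10.7 GHz = 10700.0000 MHz
d = 38536.9 km
FSPL = 32.44 + 20*log10(10700.0000) + 20*log10(38536.9)
FSPL = 32.44 + 80.5877 + 91.7175
FSPL = 204.7452 dB

204.7452 dB


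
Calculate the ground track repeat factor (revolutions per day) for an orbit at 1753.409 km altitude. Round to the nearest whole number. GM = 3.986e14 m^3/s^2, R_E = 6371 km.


r = 8.124409e+06 m
T = 2*pi*sqrt(r^3/mu) = 7287.8410 s = 121.4640 min
revs/day = 1440 / 121.4640 = 11.8554
Rounded: 12 revolutions per day

12 revolutions per day


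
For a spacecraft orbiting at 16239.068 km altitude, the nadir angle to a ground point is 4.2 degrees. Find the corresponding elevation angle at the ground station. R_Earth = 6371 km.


r = R_E + alt = 22610.0680 km
Law of sines in the satellite / Earth-center / ground-point triangle:
  sin(nadir)/R_E = sin(90 + el)/r  =>  cos(el) = (r/R_E)*sin(nadir)
cos(el) = (22610.0680 / 6371.0000) * sin(4.2 deg) = 0.2599153
el = arccos(0.2599153) = 74.9350 deg
(Earth-central angle = 90 - nadir - el = 10.8650 deg)

74.9350 degrees


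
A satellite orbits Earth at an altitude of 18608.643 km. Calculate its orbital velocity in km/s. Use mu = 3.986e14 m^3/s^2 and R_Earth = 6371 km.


r = R_E + alt = 6371.0 + 18608.643 = 24979.6430 km = 2.4979643e+07 m
v = sqrt(mu/r) = sqrt(3.986e14 / 2.4979643e+07) = 3994.6206 m/s = 3.9946 km/s

3.9946 km/s


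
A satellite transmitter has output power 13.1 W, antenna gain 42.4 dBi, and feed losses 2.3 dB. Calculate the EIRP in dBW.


Pt = 13.1 W = 11.1727 dBW
EIRP = Pt_dBW + Gt - losses = 11.1727 + 42.4 - 2.3 = 51.2727 dBW

51.2727 dBW


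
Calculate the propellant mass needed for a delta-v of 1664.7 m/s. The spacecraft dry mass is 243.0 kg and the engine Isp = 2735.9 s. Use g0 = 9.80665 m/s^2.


ve = Isp * g0 = 2735.9 * 9.80665 = 26830.013735 m/s
mass ratio = exp(dv/ve) = exp(1664.7/26830.013735) = 1.06401149
m_prop = m_dry * (mr - 1) = 243.0 * (1.06401149 - 1)
m_prop = 15.5548 kg

15.5548 kg


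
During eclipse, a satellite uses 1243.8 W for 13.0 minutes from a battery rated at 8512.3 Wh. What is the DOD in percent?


E_used = P * t / 60 = 1243.8 * 13.0 / 60 = 269.4900 Wh
DOD = E_used / E_total * 100 = 269.4900 / 8512.3 * 100
DOD = 3.1659 %

3.1659 %


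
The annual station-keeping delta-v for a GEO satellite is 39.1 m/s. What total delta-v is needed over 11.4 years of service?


dV = rate * years = 39.1 * 11.4
dV = 445.7400 m/s

445.7400 m/s


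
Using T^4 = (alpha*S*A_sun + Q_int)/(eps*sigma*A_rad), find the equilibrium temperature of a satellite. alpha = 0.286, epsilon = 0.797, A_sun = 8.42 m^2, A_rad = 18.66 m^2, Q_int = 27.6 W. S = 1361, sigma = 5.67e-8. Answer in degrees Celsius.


Numerator = alpha*S*A_sun + Q_int = 0.286*1361*8.42 + 27.6 = 3305.0513 W
Denominator = eps*sigma*A_rad = 0.797*5.67e-8*18.66 = 8.4324353e-07 W/K^4
T^4 = 3.9194505e+09 K^4
T = 250.2109 K = -22.9391 C

-22.9391 degrees Celsius


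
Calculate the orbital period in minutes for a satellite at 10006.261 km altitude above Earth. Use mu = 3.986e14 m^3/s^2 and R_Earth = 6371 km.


r = 16377.2610 km = 1.6377261e+07 m
T = 2*pi*sqrt(r^3/mu) = 2*pi*sqrt(4.3926218e+21 / 3.986e14)
T = 20858.0223 s = 347.6337 min

347.6337 minutes


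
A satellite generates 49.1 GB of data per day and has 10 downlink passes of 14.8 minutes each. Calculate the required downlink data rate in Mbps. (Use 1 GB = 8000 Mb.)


total contact time = 10 * 14.8 * 60 = 8880.0000 s
data = 49.1 GB = 392800.0000 Mb
rate = 392800.0000 / 8880.0000 = 44.2342 Mbps

44.2342 Mbps


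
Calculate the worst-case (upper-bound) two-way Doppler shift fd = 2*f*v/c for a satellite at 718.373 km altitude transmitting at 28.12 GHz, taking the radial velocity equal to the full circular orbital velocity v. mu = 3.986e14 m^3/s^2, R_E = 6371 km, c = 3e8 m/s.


r = 7.089373e+06 m
v = sqrt(mu/r) = 7498.3332 m/s (worst-case radial velocity)
f = 28.12 GHz = 2.812e+10 Hz
fd = 2*f*v/c = 2*2.812e+10*7498.3332/3.0e+08
fd = 1.4056875e+06 Hz

1.4057e+06 Hz


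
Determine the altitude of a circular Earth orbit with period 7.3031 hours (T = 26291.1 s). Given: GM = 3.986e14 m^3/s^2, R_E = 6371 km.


T = 26291.1 s
r = (mu*T^2/(4*pi^2))^(1/3) = (3.986e14 * 26291.1^2 / (4*pi^2))^(1/3)
r = 1.9110191e+07 m = 19110.1908 km
alt = r - R_E = 19110.1908 - 6371 = 12739.1908 km

12739.1908 km


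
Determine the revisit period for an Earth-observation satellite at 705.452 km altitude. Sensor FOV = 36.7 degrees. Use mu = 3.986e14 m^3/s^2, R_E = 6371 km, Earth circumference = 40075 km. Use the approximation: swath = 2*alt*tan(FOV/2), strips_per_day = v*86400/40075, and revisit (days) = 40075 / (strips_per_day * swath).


swath = 2*705.452*tan(0.3202679) = 467.9782 km
v = sqrt(mu/r) = 7505.1757 m/s = 7.5052 km/s
strips/day = v*86400/40075 = 7.5052*86400/40075 = 16.1808
coverage/day = strips * swath = 16.1808 * 467.9782 = 7572.2805 km
revisit = 40075 / 7572.2805 = 5.2923 days

5.2923 days


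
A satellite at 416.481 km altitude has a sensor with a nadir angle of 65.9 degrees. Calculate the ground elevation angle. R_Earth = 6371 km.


r = R_E + alt = 6787.4810 km
Law of sines in the satellite / Earth-center / ground-point triangle:
  sin(nadir)/R_E = sin(90 + el)/r  =>  cos(el) = (r/R_E)*sin(nadir)
cos(el) = (6787.4810 / 6371.0000) * sin(65.9 deg) = 0.9725074
el = arccos(0.9725074) = 13.4662 deg
(Earth-central angle = 90 - nadir - el = 10.6338 deg)

13.4662 degrees


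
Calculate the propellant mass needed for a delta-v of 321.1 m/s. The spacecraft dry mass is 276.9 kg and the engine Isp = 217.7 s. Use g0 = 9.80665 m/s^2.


ve = Isp * g0 = 217.7 * 9.80665 = 2134.907705 m/s
mass ratio = exp(dv/ve) = exp(321.1/2134.907705) = 1.16230445
m_prop = m_dry * (mr - 1) = 276.9 * (1.16230445 - 1)
m_prop = 44.9421 kg

44.9421 kg


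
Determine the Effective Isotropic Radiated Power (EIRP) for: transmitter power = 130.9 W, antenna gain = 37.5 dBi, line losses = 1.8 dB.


Pt = 130.9 W = 21.1694 dBW
EIRP = Pt_dBW + Gt - losses = 21.1694 + 37.5 - 1.8 = 56.8694 dBW

56.8694 dBW


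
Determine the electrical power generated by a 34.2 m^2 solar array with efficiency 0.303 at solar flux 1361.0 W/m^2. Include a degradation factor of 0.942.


P = area * eta * S * degradation
P = 34.2 * 0.303 * 1361.0 * 0.942
P = 13285.4957 W

13285.4957 W


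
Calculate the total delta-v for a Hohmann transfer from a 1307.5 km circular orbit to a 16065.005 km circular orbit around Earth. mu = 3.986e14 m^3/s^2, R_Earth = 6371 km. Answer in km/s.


r1 = 7678.5000 km = 7.6785e+06 m
r2 = 22436.0050 km = 2.2436005e+07 m
dv1 = sqrt(mu/r1)*(sqrt(2*r2/(r1+r2)) - 1) = 1589.9474 m/s
dv2 = sqrt(mu/r2)*(1 - sqrt(2*r1/(r1+r2))) = 1205.0202 m/s
total dv = |dv1| + |dv2| = 1589.9474 + 1205.0202 = 2794.9675 m/s = 2.7950 km/s

2.7950 km/s


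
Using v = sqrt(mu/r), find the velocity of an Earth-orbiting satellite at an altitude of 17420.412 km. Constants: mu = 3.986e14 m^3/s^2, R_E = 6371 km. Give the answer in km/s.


r = R_E + alt = 6371.0 + 17420.412 = 23791.4120 km = 2.3791412e+07 m
v = sqrt(mu/r) = sqrt(3.986e14 / 2.3791412e+07) = 4093.1583 m/s = 4.0932 km/s

4.0932 km/s


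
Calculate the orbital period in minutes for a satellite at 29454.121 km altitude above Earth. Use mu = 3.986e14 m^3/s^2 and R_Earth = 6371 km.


r = 35825.1210 km = 3.5825121e+07 m
T = 2*pi*sqrt(r^3/mu) = 2*pi*sqrt(4.5979368e+22 / 3.986e14)
T = 67482.7419 s = 1124.7124 min

1124.7124 minutes


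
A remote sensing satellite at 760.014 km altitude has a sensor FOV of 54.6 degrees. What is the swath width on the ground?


FOV = 54.6 deg = 0.9529498 rad
swath = 2 * alt * tan(FOV/2) = 2 * 760.014 * tan(0.4764749)
swath = 2 * 760.014 * 0.5161385
swath = 784.5450 km

784.5450 km


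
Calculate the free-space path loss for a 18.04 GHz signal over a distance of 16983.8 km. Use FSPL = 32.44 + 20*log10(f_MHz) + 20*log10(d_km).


f = 18.04 GHz = 18040.0000 MHz
d = 16983.8 km
FSPL = 32.44 + 20*log10(18040.0000) + 20*log10(16983.8)
FSPL = 32.44 + 85.1247 + 84.6007
FSPL = 202.1654 dB

202.1654 dB


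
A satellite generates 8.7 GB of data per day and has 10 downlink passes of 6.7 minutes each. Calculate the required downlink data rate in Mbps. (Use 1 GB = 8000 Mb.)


total contact time = 10 * 6.7 * 60 = 4020.0000 s
data = 8.7 GB = 69600.0000 Mb
rate = 69600.0000 / 4020.0000 = 17.3134 Mbps

17.3134 Mbps


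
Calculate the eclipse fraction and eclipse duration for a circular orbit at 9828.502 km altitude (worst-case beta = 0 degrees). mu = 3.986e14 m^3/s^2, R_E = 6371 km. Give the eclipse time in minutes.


r = 16199.5020 km
T = 341.9893 min
Eclipse fraction = arcsin(R_E/r)/pi = arcsin(6371.0000/16199.5020)/pi
= arcsin(0.3932837)/pi = 0.128661
Eclipse duration = 0.128661 * 341.9893 = 44.0007 min

44.0007 minutes


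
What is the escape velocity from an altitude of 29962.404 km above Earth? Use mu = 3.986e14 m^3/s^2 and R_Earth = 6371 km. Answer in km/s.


r = 6371.0 + 29962.404 = 36333.4040 km = 3.6333404e+07 m
v_esc = sqrt(2*mu/r) = sqrt(2*3.986e14 / 3.6333404e+07)
v_esc = 4684.1479 m/s = 4.6841 km/s

4.6841 km/s


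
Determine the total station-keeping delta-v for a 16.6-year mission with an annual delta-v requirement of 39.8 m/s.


dV = rate * years = 39.8 * 16.6
dV = 660.6800 m/s

660.6800 m/s


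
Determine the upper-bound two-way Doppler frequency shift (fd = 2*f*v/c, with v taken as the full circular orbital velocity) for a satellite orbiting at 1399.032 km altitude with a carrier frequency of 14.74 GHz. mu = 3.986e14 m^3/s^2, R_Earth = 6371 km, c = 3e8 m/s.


r = 7.770032e+06 m
v = sqrt(mu/r) = 7162.3781 m/s (worst-case radial velocity)
f = 14.74 GHz = 1.474e+10 Hz
fd = 2*f*v/c = 2*1.474e+10*7162.3781/3.0e+08
fd = 703823.0212 Hz

703823.0212 Hz


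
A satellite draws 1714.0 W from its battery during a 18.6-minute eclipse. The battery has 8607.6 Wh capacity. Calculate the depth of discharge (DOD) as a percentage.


E_used = P * t / 60 = 1714.0 * 18.6 / 60 = 531.3400 Wh
DOD = E_used / E_total * 100 = 531.3400 / 8607.6 * 100
DOD = 6.1729 %

6.1729 %


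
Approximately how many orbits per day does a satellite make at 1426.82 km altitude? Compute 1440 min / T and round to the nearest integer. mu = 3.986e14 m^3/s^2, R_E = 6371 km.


r = 7.79782e+06 m
T = 2*pi*sqrt(r^3/mu) = 6852.8469 s = 114.2141 min
revs/day = 1440 / 114.2141 = 12.6079
Rounded: 13 revolutions per day

13 revolutions per day


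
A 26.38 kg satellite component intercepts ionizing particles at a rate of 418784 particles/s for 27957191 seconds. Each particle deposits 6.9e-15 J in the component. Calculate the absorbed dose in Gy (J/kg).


Total energy deposited = rate * time * E_per
  = 418784 * 27957191 * 6.9e-15 = 0.08078537 J
Dose = E_total / mass = 0.08078537 / 26.38
Dose = 0.003062372 Gy

0.0031 Gy


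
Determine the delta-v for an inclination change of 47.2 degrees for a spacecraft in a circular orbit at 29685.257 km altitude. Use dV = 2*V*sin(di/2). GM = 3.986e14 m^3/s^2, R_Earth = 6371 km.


r = 36056.2570 km = 3.6056257e+07 m
V = sqrt(mu/r) = 3324.8980 m/s
di = 47.2 deg = 0.8237954 rad
dV = 2*V*sin(di/2) = 2*3324.8980*sin(0.4118977)
dV = 2662.2394 m/s = 2.6622 km/s

2.6622 km/s


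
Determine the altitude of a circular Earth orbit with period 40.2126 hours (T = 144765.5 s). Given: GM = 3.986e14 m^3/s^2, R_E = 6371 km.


T = 144765.5 s
r = (mu*T^2/(4*pi^2))^(1/3) = (3.986e14 * 144765.5^2 / (4*pi^2))^(1/3)
r = 5.9589431e+07 m = 59589.4306 km
alt = r - R_E = 59589.4306 - 6371 = 53218.4306 km

53218.4306 km


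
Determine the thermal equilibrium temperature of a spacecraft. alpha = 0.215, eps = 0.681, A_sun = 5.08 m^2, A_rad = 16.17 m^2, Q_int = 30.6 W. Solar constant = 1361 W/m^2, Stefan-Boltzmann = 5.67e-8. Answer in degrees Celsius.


Numerator = alpha*S*A_sun + Q_int = 0.215*1361*5.08 + 30.6 = 1517.0842 W
Denominator = eps*sigma*A_rad = 0.681*5.67e-8*16.17 = 6.2436736e-07 W/K^4
T^4 = 2.4297942e+09 K^4
T = 222.0201 K = -51.1299 C

-51.1299 degrees Celsius


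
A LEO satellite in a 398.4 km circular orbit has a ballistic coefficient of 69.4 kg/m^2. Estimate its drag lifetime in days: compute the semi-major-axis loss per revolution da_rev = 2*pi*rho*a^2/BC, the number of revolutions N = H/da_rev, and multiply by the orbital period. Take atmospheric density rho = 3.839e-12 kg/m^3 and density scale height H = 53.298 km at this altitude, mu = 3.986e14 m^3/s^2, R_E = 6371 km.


a = R_E + alt = 6769.4000 km = 6.7694e+06 m
da_rev = 2*pi*rho*a^2/BC = 2*pi*3.839e-12*(6.7694e+06)^2/69.4 = 15.927179 m per revolution
N = H/da_rev = 53298.0000 m / 15.927179 m = 3346.3553 revolutions
P = 2*pi*sqrt(a^3/mu) = 5542.8929 s
lifetime = N*P = 3346.3553 * 5542.8929 = 1.8548489e+07 s = 214.6816 days

214.6816 days


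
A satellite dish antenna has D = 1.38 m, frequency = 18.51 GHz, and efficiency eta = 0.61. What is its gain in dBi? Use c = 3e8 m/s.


lambda = c/f = 3e8 / 1.851e+10 = 0.01620746 m
G = eta*(pi*D/lambda)^2 = 0.61*(pi*1.38/0.01620746)^2
G = 43647.3701 (linear)
G = 10*log10(43647.3701) = 46.3996 dBi

46.3996 dBi


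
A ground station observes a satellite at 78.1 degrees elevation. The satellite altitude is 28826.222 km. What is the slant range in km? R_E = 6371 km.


h = 28826.222 km, el = 78.1 deg
d = -R_E*sin(el) + sqrt((R_E*sin(el))^2 + 2*R_E*h + h^2)
d = -6371.0000*sin(1.3631) + sqrt((6371.0000*0.978509)^2 + 2*6371.0000*28826.222 + 28826.222^2)
d = 28938.6155 km

28938.6155 km


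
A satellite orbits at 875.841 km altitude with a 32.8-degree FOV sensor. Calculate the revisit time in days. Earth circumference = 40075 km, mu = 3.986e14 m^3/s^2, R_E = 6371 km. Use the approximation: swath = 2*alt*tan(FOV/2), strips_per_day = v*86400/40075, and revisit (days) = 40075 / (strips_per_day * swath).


swath = 2*875.841*tan(0.286234) = 515.5480 km
v = sqrt(mu/r) = 7416.4194 m/s = 7.4164 km/s
strips/day = v*86400/40075 = 7.4164*86400/40075 = 15.9895
coverage/day = strips * swath = 15.9895 * 515.5480 = 8243.3481 km
revisit = 40075 / 8243.3481 = 4.8615 days

4.8615 days


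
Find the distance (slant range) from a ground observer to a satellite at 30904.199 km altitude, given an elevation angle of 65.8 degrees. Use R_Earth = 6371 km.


h = 30904.199 km, el = 65.8 deg
d = -R_E*sin(el) + sqrt((R_E*sin(el))^2 + 2*R_E*h + h^2)
d = -6371.0000*sin(1.1484) + sqrt((6371.0000*0.9121201)^2 + 2*6371.0000*30904.199 + 30904.199^2)
d = 31372.4800 km

31372.4800 km


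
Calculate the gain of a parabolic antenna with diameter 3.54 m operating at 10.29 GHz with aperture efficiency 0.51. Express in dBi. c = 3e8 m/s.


lambda = c/f = 3e8 / 1.029e+10 = 0.02915452 m
G = eta*(pi*D/lambda)^2 = 0.51*(pi*3.54/0.02915452)^2
G = 74210.3852 (linear)
G = 10*log10(74210.3852) = 48.7046 dBi

48.7046 dBi


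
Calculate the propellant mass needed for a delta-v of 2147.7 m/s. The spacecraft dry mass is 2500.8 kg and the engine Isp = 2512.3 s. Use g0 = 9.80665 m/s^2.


ve = Isp * g0 = 2512.3 * 9.80665 = 24637.246795 m/s
mass ratio = exp(dv/ve) = exp(2147.7/24637.246795) = 1.09108530
m_prop = m_dry * (mr - 1) = 2500.8 * (1.09108530 - 1)
m_prop = 227.7861 kg

227.7861 kg


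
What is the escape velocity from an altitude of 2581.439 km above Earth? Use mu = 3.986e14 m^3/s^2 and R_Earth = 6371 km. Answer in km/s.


r = 6371.0 + 2581.439 = 8952.4390 km = 8.952439e+06 m
v_esc = sqrt(2*mu/r) = sqrt(2*3.986e14 / 8.952439e+06)
v_esc = 9436.5438 m/s = 9.4365 km/s

9.4365 km/s


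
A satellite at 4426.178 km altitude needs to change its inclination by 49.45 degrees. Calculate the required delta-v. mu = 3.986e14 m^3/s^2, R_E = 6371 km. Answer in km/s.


r = 10797.1780 km = 1.0797178e+07 m
V = sqrt(mu/r) = 6075.9406 m/s
di = 49.45 deg = 0.8630653 rad
dV = 2*V*sin(di/2) = 2*6075.9406*sin(0.4315327)
dV = 5082.6877 m/s = 5.0827 km/s

5.0827 km/s


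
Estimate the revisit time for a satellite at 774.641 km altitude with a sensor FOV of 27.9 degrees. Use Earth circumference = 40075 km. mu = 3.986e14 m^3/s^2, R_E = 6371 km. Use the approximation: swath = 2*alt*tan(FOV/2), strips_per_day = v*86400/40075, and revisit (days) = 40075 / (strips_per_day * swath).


swath = 2*774.641*tan(0.2434734) = 384.8436 km
v = sqrt(mu/r) = 7468.7522 m/s = 7.4688 km/s
strips/day = v*86400/40075 = 7.4688*86400/40075 = 16.1023
coverage/day = strips * swath = 16.1023 * 384.8436 = 6196.8729 km
revisit = 40075 / 6196.8729 = 6.4670 days

6.4670 days


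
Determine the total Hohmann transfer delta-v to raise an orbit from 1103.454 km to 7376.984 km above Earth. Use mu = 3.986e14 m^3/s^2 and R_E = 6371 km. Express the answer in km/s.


r1 = 7474.4540 km = 7.474454e+06 m
r2 = 13747.9840 km = 1.3747984e+07 m
dv1 = sqrt(mu/r1)*(sqrt(2*r2/(r1+r2)) - 1) = 1009.5726 m/s
dv2 = sqrt(mu/r2)*(1 - sqrt(2*r1/(r1+r2))) = 865.4020 m/s
total dv = |dv1| + |dv2| = 1009.5726 + 865.4020 = 1874.9746 m/s = 1.8750 km/s

1.8750 km/s


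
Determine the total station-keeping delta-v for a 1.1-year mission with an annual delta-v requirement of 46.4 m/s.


dV = rate * years = 46.4 * 1.1
dV = 51.0400 m/s

51.0400 m/s


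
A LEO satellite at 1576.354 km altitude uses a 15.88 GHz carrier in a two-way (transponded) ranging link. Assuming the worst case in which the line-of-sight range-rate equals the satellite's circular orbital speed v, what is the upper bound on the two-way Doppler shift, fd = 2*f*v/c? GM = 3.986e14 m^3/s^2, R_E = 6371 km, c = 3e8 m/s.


r = 7.947354e+06 m
v = sqrt(mu/r) = 7082.0236 m/s (worst-case radial velocity)
f = 15.88 GHz = 1.588e+10 Hz
fd = 2*f*v/c = 2*1.588e+10*7082.0236/3.0e+08
fd = 749750.2290 Hz

749750.2290 Hz


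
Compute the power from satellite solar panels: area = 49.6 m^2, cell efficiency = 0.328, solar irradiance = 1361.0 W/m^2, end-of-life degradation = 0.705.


P = area * eta * S * degradation
P = 49.6 * 0.328 * 1361.0 * 0.705
P = 15609.9949 W

15609.9949 W


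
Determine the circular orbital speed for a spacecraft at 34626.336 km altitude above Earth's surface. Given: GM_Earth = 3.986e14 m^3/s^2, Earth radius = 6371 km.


r = R_E + alt = 6371.0 + 34626.336 = 40997.3360 km = 4.0997336e+07 m
v = sqrt(mu/r) = sqrt(3.986e14 / 4.0997336e+07) = 3118.1057 m/s = 3.1181 km/s

3.1181 km/s


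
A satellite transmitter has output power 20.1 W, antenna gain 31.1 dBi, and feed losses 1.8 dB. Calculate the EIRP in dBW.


Pt = 20.1 W = 13.0320 dBW
EIRP = Pt_dBW + Gt - losses = 13.0320 + 31.1 - 1.8 = 42.3320 dBW

42.3320 dBW


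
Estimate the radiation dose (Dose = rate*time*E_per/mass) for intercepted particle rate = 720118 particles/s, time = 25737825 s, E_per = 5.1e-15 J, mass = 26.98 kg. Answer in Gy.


Total energy deposited = rate * time * E_per
  = 720118 * 25737825 * 5.1e-15 = 0.09452478 J
Dose = E_total / mass = 0.09452478 / 26.98
Dose = 0.003503513 Gy

0.0035 Gy


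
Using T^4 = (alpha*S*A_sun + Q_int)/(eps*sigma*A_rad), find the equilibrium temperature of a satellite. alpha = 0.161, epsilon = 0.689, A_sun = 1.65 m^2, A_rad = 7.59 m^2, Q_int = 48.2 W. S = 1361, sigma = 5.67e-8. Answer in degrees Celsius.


Numerator = alpha*S*A_sun + Q_int = 0.161*1361*1.65 + 48.2 = 409.7496 W
Denominator = eps*sigma*A_rad = 0.689*5.67e-8*7.59 = 2.9651322e-07 W/K^4
T^4 = 1.3818934e+09 K^4
T = 192.8052 K = -80.3448 C

-80.3448 degrees Celsius


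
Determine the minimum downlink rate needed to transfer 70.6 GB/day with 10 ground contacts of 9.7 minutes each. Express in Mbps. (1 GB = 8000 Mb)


total contact time = 10 * 9.7 * 60 = 5820.0000 s
data = 70.6 GB = 564800.0000 Mb
rate = 564800.0000 / 5820.0000 = 97.0447 Mbps

97.0447 Mbps


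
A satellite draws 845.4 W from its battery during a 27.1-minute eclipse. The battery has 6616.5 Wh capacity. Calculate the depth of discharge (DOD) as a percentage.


E_used = P * t / 60 = 845.4 * 27.1 / 60 = 381.8390 Wh
DOD = E_used / E_total * 100 = 381.8390 / 6616.5 * 100
DOD = 5.7710 %

5.7710 %


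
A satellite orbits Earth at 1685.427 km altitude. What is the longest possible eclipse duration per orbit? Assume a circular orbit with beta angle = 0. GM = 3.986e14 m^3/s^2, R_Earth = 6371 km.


r = 8056.4270 km
T = 119.9427 min
Eclipse fraction = arcsin(R_E/r)/pi = arcsin(6371.0000/8056.4270)/pi
= arcsin(0.7907972)/pi = 0.2903337
Eclipse duration = 0.2903337 * 119.9427 = 34.8234 min

34.8234 minutes


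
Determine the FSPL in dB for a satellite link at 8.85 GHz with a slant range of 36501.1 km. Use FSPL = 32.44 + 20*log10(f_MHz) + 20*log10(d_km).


f = 8.85 GHz = 8850.0000 MHz
d = 36501.1 km
FSPL = 32.44 + 20*log10(8850.0000) + 20*log10(36501.1)
FSPL = 32.44 + 78.9389 + 91.2461
FSPL = 202.6250 dB

202.6250 dB


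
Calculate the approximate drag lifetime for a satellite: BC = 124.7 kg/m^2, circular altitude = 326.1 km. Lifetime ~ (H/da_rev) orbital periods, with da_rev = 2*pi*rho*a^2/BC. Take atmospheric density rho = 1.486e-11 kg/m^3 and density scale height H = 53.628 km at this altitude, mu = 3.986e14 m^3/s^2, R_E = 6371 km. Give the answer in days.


a = R_E + alt = 6697.1000 km = 6.6971e+06 m
da_rev = 2*pi*rho*a^2/BC = 2*pi*1.486e-11*(6.6971e+06)^2/124.7 = 33.581941 m per revolution
N = H/da_rev = 53628.0000 m / 33.581941 m = 1596.9297 revolutions
P = 2*pi*sqrt(a^3/mu) = 5454.3298 s
lifetime = N*P = 1596.9297 * 5454.3298 = 8.7101815e+06 s = 100.8123 days

100.8123 days


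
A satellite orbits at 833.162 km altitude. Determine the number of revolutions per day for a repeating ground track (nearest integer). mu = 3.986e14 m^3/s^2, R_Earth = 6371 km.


r = 7.204162e+06 m
T = 2*pi*sqrt(r^3/mu) = 6085.3621 s = 101.4227 min
revs/day = 1440 / 101.4227 = 14.1980
Rounded: 14 revolutions per day

14 revolutions per day


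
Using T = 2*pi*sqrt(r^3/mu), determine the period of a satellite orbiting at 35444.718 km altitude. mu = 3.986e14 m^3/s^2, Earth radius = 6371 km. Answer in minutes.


r = 41815.7180 km = 4.1815718e+07 m
T = 2*pi*sqrt(r^3/mu) = 2*pi*sqrt(7.3117052e+22 / 3.986e14)
T = 85098.2362 s = 1418.3039 min

1418.3039 minutes


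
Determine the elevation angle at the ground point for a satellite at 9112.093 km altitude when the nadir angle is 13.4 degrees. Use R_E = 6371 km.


r = R_E + alt = 15483.0930 km
Law of sines in the satellite / Earth-center / ground-point triangle:
  sin(nadir)/R_E = sin(90 + el)/r  =>  cos(el) = (r/R_E)*sin(nadir)
cos(el) = (15483.0930 / 6371.0000) * sin(13.4 deg) = 0.5632043
el = arccos(0.5632043) = 55.7223 deg
(Earth-central angle = 90 - nadir - el = 20.8777 deg)

55.7223 degrees


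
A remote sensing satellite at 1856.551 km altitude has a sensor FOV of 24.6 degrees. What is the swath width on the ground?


FOV = 24.6 deg = 0.429351 rad
swath = 2 * alt * tan(FOV/2) = 2 * 1856.551 * tan(0.2146755)
swath = 2 * 1856.551 * 0.2180353
swath = 809.5872 km

809.5872 km


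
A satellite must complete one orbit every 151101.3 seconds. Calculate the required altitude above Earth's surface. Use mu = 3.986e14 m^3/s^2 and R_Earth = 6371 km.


T = 151101.3 s
r = (mu*T^2/(4*pi^2))^(1/3) = (3.986e14 * 151101.3^2 / (4*pi^2))^(1/3)
r = 6.1315648e+07 m = 61315.6476 km
alt = r - R_E = 61315.6476 - 6371 = 54944.6476 km

54944.6476 km


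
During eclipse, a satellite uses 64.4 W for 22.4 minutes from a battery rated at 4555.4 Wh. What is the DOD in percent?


E_used = P * t / 60 = 64.4 * 22.4 / 60 = 24.0427 Wh
DOD = E_used / E_total * 100 = 24.0427 / 4555.4 * 100
DOD = 0.5277839 %

0.5278 %


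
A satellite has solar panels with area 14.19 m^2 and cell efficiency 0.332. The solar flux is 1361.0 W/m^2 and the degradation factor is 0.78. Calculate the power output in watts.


P = area * eta * S * degradation
P = 14.19 * 0.332 * 1361.0 * 0.78
P = 5001.1883 W

5001.1883 W


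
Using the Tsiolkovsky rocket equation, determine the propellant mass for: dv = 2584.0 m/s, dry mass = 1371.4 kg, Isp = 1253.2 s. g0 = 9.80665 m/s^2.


ve = Isp * g0 = 1253.2 * 9.80665 = 12289.693780 m/s
mass ratio = exp(dv/ve) = exp(2584.0/12289.693780) = 1.23399574
m_prop = m_dry * (mr - 1) = 1371.4 * (1.23399574 - 1)
m_prop = 320.9018 kg

320.9018 kg


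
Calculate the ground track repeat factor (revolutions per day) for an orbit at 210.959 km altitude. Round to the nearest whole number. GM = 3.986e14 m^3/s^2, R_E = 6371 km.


r = 6.581959e+06 m
T = 2*pi*sqrt(r^3/mu) = 5314.2745 s = 88.5712 min
revs/day = 1440 / 88.5712 = 16.2581
Rounded: 16 revolutions per day

16 revolutions per day


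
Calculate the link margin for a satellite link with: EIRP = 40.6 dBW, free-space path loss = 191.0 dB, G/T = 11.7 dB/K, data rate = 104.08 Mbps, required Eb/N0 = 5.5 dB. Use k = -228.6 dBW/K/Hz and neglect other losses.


C/N0 = EIRP - FSPL + G/T - k = 40.6 - 191.0 + 11.7 - (-228.6)
C/N0 = 89.9000 dB-Hz
R_b = 104.08 Mbps = 1.0408e+08 bps -> 10*log10(R_b) = 80.1737 dB-Hz
Eb/N0 = C/N0 - 10*log10(R_b) = 89.9000 - 80.1737 = 9.7263 dB
Margin = Eb/N0 - Eb/N0_req = 9.7263 - 5.5 = 4.2263 dB (link closes)

4.2263 dB


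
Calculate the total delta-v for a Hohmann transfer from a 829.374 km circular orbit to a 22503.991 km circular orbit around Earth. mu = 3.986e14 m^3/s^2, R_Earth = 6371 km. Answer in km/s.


r1 = 7200.3740 km = 7.200374e+06 m
r2 = 28874.9910 km = 2.8874991e+07 m
dv1 = sqrt(mu/r1)*(sqrt(2*r2/(r1+r2)) - 1) = 1973.4172 m/s
dv2 = sqrt(mu/r2)*(1 - sqrt(2*r1/(r1+r2))) = 1367.9763 m/s
total dv = |dv1| + |dv2| = 1973.4172 + 1367.9763 = 3341.3935 m/s = 3.3414 km/s

3.3414 km/s


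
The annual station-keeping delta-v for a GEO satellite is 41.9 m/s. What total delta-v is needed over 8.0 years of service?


dV = rate * years = 41.9 * 8.0
dV = 335.2000 m/s

335.2000 m/s


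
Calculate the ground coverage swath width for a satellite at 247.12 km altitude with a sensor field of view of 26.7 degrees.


FOV = 26.7 deg = 0.4660029 rad
swath = 2 * alt * tan(FOV/2) = 2 * 247.12 * tan(0.2330015)
swath = 2 * 247.12 * 0.2373116
swath = 117.2889 km

117.2889 km


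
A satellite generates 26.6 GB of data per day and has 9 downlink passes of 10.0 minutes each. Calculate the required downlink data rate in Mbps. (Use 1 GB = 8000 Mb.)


total contact time = 9 * 10.0 * 60 = 5400.0000 s
data = 26.6 GB = 212800.0000 Mb
rate = 212800.0000 / 5400.0000 = 39.4074 Mbps

39.4074 Mbps


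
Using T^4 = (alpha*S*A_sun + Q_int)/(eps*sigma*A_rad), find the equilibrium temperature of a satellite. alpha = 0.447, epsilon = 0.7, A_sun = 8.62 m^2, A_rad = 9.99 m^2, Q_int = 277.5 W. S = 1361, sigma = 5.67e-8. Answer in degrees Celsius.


Numerator = alpha*S*A_sun + Q_int = 0.447*1361*8.62 + 277.5 = 5521.6235 W
Denominator = eps*sigma*A_rad = 0.7*5.67e-8*9.99 = 3.965031e-07 W/K^4
T^4 = 1.3925802e+10 K^4
T = 343.5224 K = 70.3724 C

70.3724 degrees Celsius


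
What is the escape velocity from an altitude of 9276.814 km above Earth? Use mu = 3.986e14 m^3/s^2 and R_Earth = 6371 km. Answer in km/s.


r = 6371.0 + 9276.814 = 15647.8140 km = 1.5647814e+07 m
v_esc = sqrt(2*mu/r) = sqrt(2*3.986e14 / 1.5647814e+07)
v_esc = 7137.6756 m/s = 7.1377 km/s

7.1377 km/s


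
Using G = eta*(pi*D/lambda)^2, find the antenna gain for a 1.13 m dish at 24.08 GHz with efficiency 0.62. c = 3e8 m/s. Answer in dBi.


lambda = c/f = 3e8 / 2.408e+10 = 0.01245847 m
G = eta*(pi*D/lambda)^2 = 0.62*(pi*1.13/0.01245847)^2
G = 50340.6452 (linear)
G = 10*log10(50340.6452) = 47.0192 dBi

47.0192 dBi


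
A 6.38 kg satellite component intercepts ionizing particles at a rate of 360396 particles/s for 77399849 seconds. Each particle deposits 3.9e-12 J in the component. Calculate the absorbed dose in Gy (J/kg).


Total energy deposited = rate * time * E_per
  = 360396 * 77399849 * 3.9e-12 = 108.7889 J
Dose = E_total / mass = 108.7889 / 6.38
Dose = 17.0516 Gy

17.0516 Gy


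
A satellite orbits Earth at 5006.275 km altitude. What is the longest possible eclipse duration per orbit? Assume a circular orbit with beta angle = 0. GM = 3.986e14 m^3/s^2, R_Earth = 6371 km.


r = 11377.2750 km
T = 201.2878 min
Eclipse fraction = arcsin(R_E/r)/pi = arcsin(6371.0000/11377.2750)/pi
= arcsin(0.5599759)/pi = 0.1891896
Eclipse duration = 0.1891896 * 201.2878 = 38.0816 min

38.0816 minutes


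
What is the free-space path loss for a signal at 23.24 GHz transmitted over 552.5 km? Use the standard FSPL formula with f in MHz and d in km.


f = 23.24 GHz = 23240.0000 MHz
d = 552.5 km
FSPL = 32.44 + 20*log10(23240.0000) + 20*log10(552.5)
FSPL = 32.44 + 87.3247 + 54.8466
FSPL = 174.6114 dB

174.6114 dB


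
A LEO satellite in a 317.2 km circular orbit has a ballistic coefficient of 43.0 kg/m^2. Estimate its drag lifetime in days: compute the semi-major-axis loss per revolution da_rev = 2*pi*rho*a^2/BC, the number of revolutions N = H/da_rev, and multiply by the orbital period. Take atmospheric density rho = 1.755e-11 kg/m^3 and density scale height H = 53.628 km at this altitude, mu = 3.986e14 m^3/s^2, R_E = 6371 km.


a = R_E + alt = 6688.2000 km = 6.6882e+06 m
da_rev = 2*pi*rho*a^2/BC = 2*pi*1.755e-11*(6.6882e+06)^2/43.0 = 114.711521 m per revolution
N = H/da_rev = 53628.0000 m / 114.711521 m = 467.5032 revolutions
P = 2*pi*sqrt(a^3/mu) = 5443.4608 s
lifetime = N*P = 467.5032 * 5443.4608 = 2.5448352e+06 s = 29.4541 days

29.4541 days


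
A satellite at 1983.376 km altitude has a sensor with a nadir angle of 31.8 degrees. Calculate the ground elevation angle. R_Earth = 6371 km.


r = R_E + alt = 8354.3760 km
Law of sines in the satellite / Earth-center / ground-point triangle:
  sin(nadir)/R_E = sin(90 + el)/r  =>  cos(el) = (r/R_E)*sin(nadir)
cos(el) = (8354.3760 / 6371.0000) * sin(31.8 deg) = 0.6910041
el = arccos(0.6910041) = 46.2904 deg
(Earth-central angle = 90 - nadir - el = 11.9096 deg)

46.2904 degrees


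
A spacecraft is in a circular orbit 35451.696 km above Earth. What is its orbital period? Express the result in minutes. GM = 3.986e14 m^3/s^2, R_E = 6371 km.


r = 41822.6960 km = 4.1822696e+07 m
T = 2*pi*sqrt(r^3/mu) = 2*pi*sqrt(7.3153663e+22 / 3.986e14)
T = 85119.5382 s = 1418.6590 min

1418.6590 minutes


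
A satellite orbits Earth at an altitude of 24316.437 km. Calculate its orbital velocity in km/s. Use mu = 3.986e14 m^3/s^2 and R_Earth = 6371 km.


r = R_E + alt = 6371.0 + 24316.437 = 30687.4370 km = 3.0687437e+07 m
v = sqrt(mu/r) = sqrt(3.986e14 / 3.0687437e+07) = 3604.0295 m/s = 3.6040 km/s

3.6040 km/s


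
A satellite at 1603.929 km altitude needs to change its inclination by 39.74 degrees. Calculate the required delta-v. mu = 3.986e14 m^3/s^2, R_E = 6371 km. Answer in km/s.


r = 7974.9290 km = 7.974929e+06 m
V = sqrt(mu/r) = 7069.7692 m/s
di = 39.74 deg = 0.6935938 rad
dV = 2*V*sin(di/2) = 2*7069.7692*sin(0.3467969)
dV = 4805.8477 m/s = 4.8058 km/s

4.8058 km/s


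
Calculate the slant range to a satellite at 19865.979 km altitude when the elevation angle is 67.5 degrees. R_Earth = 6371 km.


h = 19865.979 km, el = 67.5 deg
d = -R_E*sin(el) + sqrt((R_E*sin(el))^2 + 2*R_E*h + h^2)
d = -6371.0000*sin(1.1781) + sqrt((6371.0000*0.9238795)^2 + 2*6371.0000*19865.979 + 19865.979^2)
d = 20237.4176 km

20237.4176 km


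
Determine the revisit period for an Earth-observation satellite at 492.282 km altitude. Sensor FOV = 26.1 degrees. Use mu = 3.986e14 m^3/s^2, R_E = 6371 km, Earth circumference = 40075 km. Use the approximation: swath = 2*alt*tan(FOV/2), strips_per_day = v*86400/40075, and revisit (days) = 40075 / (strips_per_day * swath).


swath = 2*492.282*tan(0.2277655) = 228.2097 km
v = sqrt(mu/r) = 7620.8379 m/s = 7.6208 km/s
strips/day = v*86400/40075 = 7.6208*86400/40075 = 16.4302
coverage/day = strips * swath = 16.4302 * 228.2097 = 3749.5315 km
revisit = 40075 / 3749.5315 = 10.6880 days

10.6880 days


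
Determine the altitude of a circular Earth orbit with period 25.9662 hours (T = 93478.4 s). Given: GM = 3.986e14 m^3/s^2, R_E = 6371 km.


T = 93478.4 s
r = (mu*T^2/(4*pi^2))^(1/3) = (3.986e14 * 93478.4^2 / (4*pi^2))^(1/3)
r = 4.4517766e+07 m = 44517.7664 km
alt = r - R_E = 44517.7664 - 6371 = 38146.7664 km

38146.7664 km


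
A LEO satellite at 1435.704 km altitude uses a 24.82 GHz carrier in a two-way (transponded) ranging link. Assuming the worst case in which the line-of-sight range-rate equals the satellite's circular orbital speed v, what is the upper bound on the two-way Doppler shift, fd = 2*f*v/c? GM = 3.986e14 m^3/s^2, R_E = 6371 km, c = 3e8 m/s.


r = 7.806704e+06 m
v = sqrt(mu/r) = 7145.5357 m/s (worst-case radial velocity)
f = 24.82 GHz = 2.482e+10 Hz
fd = 2*f*v/c = 2*2.482e+10*7145.5357/3.0e+08
fd = 1.182348e+06 Hz

1.1823e+06 Hz


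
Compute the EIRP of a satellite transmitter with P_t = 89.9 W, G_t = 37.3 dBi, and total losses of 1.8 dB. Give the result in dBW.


Pt = 89.9 W = 19.5376 dBW
EIRP = Pt_dBW + Gt - losses = 19.5376 + 37.3 - 1.8 = 55.0376 dBW

55.0376 dBW


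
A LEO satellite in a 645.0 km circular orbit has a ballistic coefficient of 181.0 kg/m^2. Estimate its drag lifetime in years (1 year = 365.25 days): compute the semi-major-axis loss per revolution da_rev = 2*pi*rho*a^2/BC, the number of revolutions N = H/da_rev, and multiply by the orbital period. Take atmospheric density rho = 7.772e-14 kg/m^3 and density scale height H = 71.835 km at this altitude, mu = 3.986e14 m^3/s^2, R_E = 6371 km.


a = R_E + alt = 7016.0000 km = 7.016e+06 m
da_rev = 2*pi*rho*a^2/BC = 2*pi*7.772e-14*(7.016e+06)^2/181.0 = 0.132804639 m per revolution
N = H/da_rev = 71835.0000 m / 0.132804639 m = 540907.3091 revolutions
P = 2*pi*sqrt(a^3/mu) = 5848.5148 s
lifetime = N*P = 540907.3091 * 5848.5148 = 3.1635044e+09 s = 36614.6342 days
years = 36614.6342 / 365.25 = 100.2454 years

100.2454 years


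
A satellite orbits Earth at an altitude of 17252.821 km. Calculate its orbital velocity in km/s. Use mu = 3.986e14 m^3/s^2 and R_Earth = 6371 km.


r = R_E + alt = 6371.0 + 17252.821 = 23623.8210 km = 2.3623821e+07 m
v = sqrt(mu/r) = sqrt(3.986e14 / 2.3623821e+07) = 4107.6514 m/s = 4.1077 km/s

4.1077 km/s


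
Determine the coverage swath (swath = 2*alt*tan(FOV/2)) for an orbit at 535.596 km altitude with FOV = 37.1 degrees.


FOV = 37.1 deg = 0.6475172 rad
swath = 2 * alt * tan(FOV/2) = 2 * 535.596 * tan(0.3237586)
swath = 2 * 535.596 * 0.335566
swath = 359.4556 km

359.4556 km


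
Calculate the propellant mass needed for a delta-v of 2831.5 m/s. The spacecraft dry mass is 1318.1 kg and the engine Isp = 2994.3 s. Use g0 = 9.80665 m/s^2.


ve = Isp * g0 = 2994.3 * 9.80665 = 29364.052095 m/s
mass ratio = exp(dv/ve) = exp(2831.5/29364.052095) = 1.10122966
m_prop = m_dry * (mr - 1) = 1318.1 * (1.10122966 - 1)
m_prop = 133.4308 kg

133.4308 kg


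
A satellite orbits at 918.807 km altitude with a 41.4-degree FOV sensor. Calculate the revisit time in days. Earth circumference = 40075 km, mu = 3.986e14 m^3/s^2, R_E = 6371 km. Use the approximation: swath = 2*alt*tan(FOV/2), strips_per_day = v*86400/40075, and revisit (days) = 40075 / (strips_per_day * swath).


swath = 2*918.807*tan(0.3612832) = 694.3765 km
v = sqrt(mu/r) = 7394.5310 m/s = 7.3945 km/s
strips/day = v*86400/40075 = 7.3945*86400/40075 = 15.9423
coverage/day = strips * swath = 15.9423 * 694.3765 = 11069.9545 km
revisit = 40075 / 11069.9545 = 3.6202 days

3.6202 days


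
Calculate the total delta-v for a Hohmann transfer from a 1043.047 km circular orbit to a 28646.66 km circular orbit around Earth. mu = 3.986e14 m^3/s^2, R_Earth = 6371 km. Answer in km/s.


r1 = 7414.0470 km = 7.414047e+06 m
r2 = 35017.6600 km = 3.501766e+07 m
dv1 = sqrt(mu/r1)*(sqrt(2*r2/(r1+r2)) - 1) = 2087.7607 m/s
dv2 = sqrt(mu/r2)*(1 - sqrt(2*r1/(r1+r2))) = 1379.3977 m/s
total dv = |dv1| + |dv2| = 2087.7607 + 1379.3977 = 3467.1584 m/s = 3.4672 km/s

3.4672 km/s


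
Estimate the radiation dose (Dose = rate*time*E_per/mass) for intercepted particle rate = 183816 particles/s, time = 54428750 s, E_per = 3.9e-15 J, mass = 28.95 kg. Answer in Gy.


Total energy deposited = rate * time * E_per
  = 183816 * 54428750 * 3.9e-15 = 0.03901901 J
Dose = E_total / mass = 0.03901901 / 28.95
Dose = 0.001347807 Gy

0.0013 Gy


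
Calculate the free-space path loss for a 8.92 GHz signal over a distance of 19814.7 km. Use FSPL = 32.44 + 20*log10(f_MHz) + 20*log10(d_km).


f = 8.92 GHz = 8920.0000 MHz
d = 19814.7 km
FSPL = 32.44 + 20*log10(8920.0000) + 20*log10(19814.7)
FSPL = 32.44 + 79.0073 + 85.9398
FSPL = 197.3870 dB

197.3870 dB


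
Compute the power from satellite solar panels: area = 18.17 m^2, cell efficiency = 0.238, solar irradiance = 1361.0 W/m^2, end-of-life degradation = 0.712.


P = area * eta * S * degradation
P = 18.17 * 0.238 * 1361.0 * 0.712
P = 4190.5401 W

4190.5401 W


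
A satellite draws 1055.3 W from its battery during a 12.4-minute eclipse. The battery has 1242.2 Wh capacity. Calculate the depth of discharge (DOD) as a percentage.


E_used = P * t / 60 = 1055.3 * 12.4 / 60 = 218.0953 Wh
DOD = E_used / E_total * 100 = 218.0953 / 1242.2 * 100
DOD = 17.5572 %

17.5572 %


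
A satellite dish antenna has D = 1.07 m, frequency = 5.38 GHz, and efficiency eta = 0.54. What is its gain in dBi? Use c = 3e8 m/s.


lambda = c/f = 3e8 / 5.38e+09 = 0.05576208 m
G = eta*(pi*D/lambda)^2 = 0.54*(pi*1.07/0.05576208)^2
G = 1962.3800 (linear)
G = 10*log10(1962.3800) = 32.9278 dBi

32.9278 dBi


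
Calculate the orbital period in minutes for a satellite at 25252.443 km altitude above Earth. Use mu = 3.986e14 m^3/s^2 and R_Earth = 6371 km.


r = 31623.4430 km = 3.1623443e+07 m
T = 2*pi*sqrt(r^3/mu) = 2*pi*sqrt(3.1624776e+22 / 3.986e14)
T = 55966.0878 s = 932.7681 min

932.7681 minutes
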